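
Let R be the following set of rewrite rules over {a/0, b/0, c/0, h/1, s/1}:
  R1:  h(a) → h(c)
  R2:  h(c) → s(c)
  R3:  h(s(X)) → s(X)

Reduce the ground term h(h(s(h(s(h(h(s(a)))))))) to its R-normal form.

1. h(h(s(h(s(h(h(s(a))))))))  →  h(s(h(s(h(h(s(a)))))))   [R3 at 1]
2. h(s(h(s(h(h(s(a)))))))  →  s(h(s(h(h(s(a))))))   [R3 at ε]
3. s(h(s(h(h(s(a))))))  →  s(s(h(h(s(a)))))   [R3 at 1]
4. s(s(h(h(s(a)))))  →  s(s(h(s(a))))   [R3 at 1.1.1]
5. s(s(h(s(a))))  →  s(s(s(a)))   [R3 at 1.1]

s(s(s(a)))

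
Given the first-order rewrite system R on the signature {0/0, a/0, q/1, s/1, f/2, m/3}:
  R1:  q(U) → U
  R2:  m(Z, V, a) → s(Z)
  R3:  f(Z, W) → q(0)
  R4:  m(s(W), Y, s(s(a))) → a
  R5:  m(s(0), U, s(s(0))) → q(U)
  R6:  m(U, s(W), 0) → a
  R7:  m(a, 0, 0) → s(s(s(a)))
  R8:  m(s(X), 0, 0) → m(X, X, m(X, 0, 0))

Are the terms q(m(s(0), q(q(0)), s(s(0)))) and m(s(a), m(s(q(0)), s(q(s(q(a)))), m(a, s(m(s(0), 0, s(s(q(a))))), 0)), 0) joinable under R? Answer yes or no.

no — NF(t₁) = 0, NF(t₂) = a

Reduce t₁ = q(m(s(0), q(q(0)), s(s(0)))):
1. q(m(s(0), q(q(0)), s(s(0))))  →  m(s(0), q(q(0)), s(s(0)))   [R1 at ε]
2. m(s(0), q(q(0)), s(s(0)))  →  q(q(q(0)))   [R5 at ε]
3. q(q(q(0)))  →  q(q(0))   [R1 at ε]
4. q(q(0))  →  q(0)   [R1 at ε]
5. q(0)  →  0   [R1 at ε]

Reduce t₂ = m(s(a), m(s(q(0)), s(q(s(q(a)))), m(a, s(m(s(0), 0, s(s(q(a))))), 0)), 0):
1. m(s(a), m(s(q(0)), s(q(s(q(a)))), m(a, s(m(s(0), 0, s(s(q(a))))), 0)), 0)  →  m(s(a), m(s(0), s(q(s(q(a)))), m(a, s(m(s(0), 0, s(s(q(a))))), 0)), 0)   [R1 at 2.1.1]
2. m(s(a), m(s(0), s(q(s(q(a)))), m(a, s(m(s(0), 0, s(s(q(a))))), 0)), 0)  →  m(s(a), m(s(0), s(s(q(a))), m(a, s(m(s(0), 0, s(s(q(a))))), 0)), 0)   [R1 at 2.2.1]
3. m(s(a), m(s(0), s(s(q(a))), m(a, s(m(s(0), 0, s(s(q(a))))), 0)), 0)  →  m(s(a), m(s(0), s(s(a)), m(a, s(m(s(0), 0, s(s(q(a))))), 0)), 0)   [R1 at 2.2.1.1]
4. m(s(a), m(s(0), s(s(a)), m(a, s(m(s(0), 0, s(s(q(a))))), 0)), 0)  →  m(s(a), m(s(0), s(s(a)), a), 0)   [R6 at 2.3]
5. m(s(a), m(s(0), s(s(a)), a), 0)  →  m(s(a), s(s(0)), 0)   [R2 at 2]
6. m(s(a), s(s(0)), 0)  →  a   [R6 at ε]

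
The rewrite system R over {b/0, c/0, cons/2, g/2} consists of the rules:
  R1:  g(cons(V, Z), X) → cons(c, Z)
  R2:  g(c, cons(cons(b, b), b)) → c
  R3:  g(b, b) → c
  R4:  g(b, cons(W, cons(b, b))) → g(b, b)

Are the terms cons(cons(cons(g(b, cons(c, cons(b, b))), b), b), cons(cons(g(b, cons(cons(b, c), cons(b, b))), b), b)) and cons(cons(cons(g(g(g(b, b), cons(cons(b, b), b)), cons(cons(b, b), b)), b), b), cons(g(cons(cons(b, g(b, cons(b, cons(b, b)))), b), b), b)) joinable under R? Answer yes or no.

Reduce t₁ = cons(cons(cons(g(b, cons(c, cons(b, b))), b), b), cons(cons(g(b, cons(cons(b, c), cons(b, b))), b), b)):
1. cons(cons(cons(g(b, cons(c, cons(b, b))), b), b), cons(cons(g(b, cons(cons(b, c), cons(b, b))), b), b))  →  cons(cons(cons(g(b, b), b), b), cons(cons(g(b, cons(cons(b, c), cons(b, b))), b), b))   [R4 at 1.1.1]
2. cons(cons(cons(g(b, b), b), b), cons(cons(g(b, cons(cons(b, c), cons(b, b))), b), b))  →  cons(cons(cons(c, b), b), cons(cons(g(b, cons(cons(b, c), cons(b, b))), b), b))   [R3 at 1.1.1]
3. cons(cons(cons(c, b), b), cons(cons(g(b, cons(cons(b, c), cons(b, b))), b), b))  →  cons(cons(cons(c, b), b), cons(cons(g(b, b), b), b))   [R4 at 2.1.1]
4. cons(cons(cons(c, b), b), cons(cons(g(b, b), b), b))  →  cons(cons(cons(c, b), b), cons(cons(c, b), b))   [R3 at 2.1.1]

Reduce t₂ = cons(cons(cons(g(g(g(b, b), cons(cons(b, b), b)), cons(cons(b, b), b)), b), b), cons(g(cons(cons(b, g(b, cons(b, cons(b, b)))), b), b), b)):
1. cons(cons(cons(g(g(g(b, b), cons(cons(b, b), b)), cons(cons(b, b), b)), b), b), cons(g(cons(cons(b, g(b, cons(b, cons(b, b)))), b), b), b))  →  cons(cons(cons(g(g(c, cons(cons(b, b), b)), cons(cons(b, b), b)), b), b), cons(g(cons(cons(b, g(b, cons(b, cons(b, b)))), b), b), b))   [R3 at 1.1.1.1.1]
2. cons(cons(cons(g(g(c, cons(cons(b, b), b)), cons(cons(b, b), b)), b), b), cons(g(cons(cons(b, g(b, cons(b, cons(b, b)))), b), b), b))  →  cons(cons(cons(g(c, cons(cons(b, b), b)), b), b), cons(g(cons(cons(b, g(b, cons(b, cons(b, b)))), b), b), b))   [R2 at 1.1.1.1]
3. cons(cons(cons(g(c, cons(cons(b, b), b)), b), b), cons(g(cons(cons(b, g(b, cons(b, cons(b, b)))), b), b), b))  →  cons(cons(cons(c, b), b), cons(g(cons(cons(b, g(b, cons(b, cons(b, b)))), b), b), b))   [R2 at 1.1.1]
4. cons(cons(cons(c, b), b), cons(g(cons(cons(b, g(b, cons(b, cons(b, b)))), b), b), b))  →  cons(cons(cons(c, b), b), cons(cons(c, b), b))   [R1 at 2.1]

yes — NF(t₁) = cons(cons(cons(c, b), b), cons(cons(c, b), b)), NF(t₂) = cons(cons(cons(c, b), b), cons(cons(c, b), b))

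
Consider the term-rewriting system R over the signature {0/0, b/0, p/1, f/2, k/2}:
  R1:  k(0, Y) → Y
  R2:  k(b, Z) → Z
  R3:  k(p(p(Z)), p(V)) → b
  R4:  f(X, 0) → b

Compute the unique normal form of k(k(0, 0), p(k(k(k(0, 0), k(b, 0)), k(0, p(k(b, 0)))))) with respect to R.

1. k(k(0, 0), p(k(k(k(0, 0), k(b, 0)), k(0, p(k(b, 0))))))  →  k(0, p(k(k(k(0, 0), k(b, 0)), k(0, p(k(b, 0))))))   [R1 at 1]
2. k(0, p(k(k(k(0, 0), k(b, 0)), k(0, p(k(b, 0))))))  →  p(k(k(k(0, 0), k(b, 0)), k(0, p(k(b, 0)))))   [R1 at ε]
3. p(k(k(k(0, 0), k(b, 0)), k(0, p(k(b, 0)))))  →  p(k(k(0, k(b, 0)), k(0, p(k(b, 0)))))   [R1 at 1.1.1]
4. p(k(k(0, k(b, 0)), k(0, p(k(b, 0)))))  →  p(k(k(b, 0), k(0, p(k(b, 0)))))   [R1 at 1.1]
5. p(k(k(b, 0), k(0, p(k(b, 0)))))  →  p(k(0, k(0, p(k(b, 0)))))   [R2 at 1.1]
6. p(k(0, k(0, p(k(b, 0)))))  →  p(k(0, p(k(b, 0))))   [R1 at 1]
7. p(k(0, p(k(b, 0))))  →  p(p(k(b, 0)))   [R1 at 1]
8. p(p(k(b, 0)))  →  p(p(0))   [R2 at 1.1]

p(p(0))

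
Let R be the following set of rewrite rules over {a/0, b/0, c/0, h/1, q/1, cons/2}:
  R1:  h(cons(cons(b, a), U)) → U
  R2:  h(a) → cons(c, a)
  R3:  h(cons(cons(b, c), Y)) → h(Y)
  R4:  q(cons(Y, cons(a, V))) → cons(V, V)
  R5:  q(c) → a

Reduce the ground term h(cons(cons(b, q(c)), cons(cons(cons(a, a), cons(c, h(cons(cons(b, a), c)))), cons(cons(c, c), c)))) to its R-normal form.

cons(cons(cons(a, a), cons(c, c)), cons(cons(c, c), c))

1. h(cons(cons(b, q(c)), cons(cons(cons(a, a), cons(c, h(cons(cons(b, a), c)))), cons(cons(c, c), c))))  →  h(cons(cons(b, a), cons(cons(cons(a, a), cons(c, h(cons(cons(b, a), c)))), cons(cons(c, c), c))))   [R5 at 1.1.2]
2. h(cons(cons(b, a), cons(cons(cons(a, a), cons(c, h(cons(cons(b, a), c)))), cons(cons(c, c), c))))  →  cons(cons(cons(a, a), cons(c, h(cons(cons(b, a), c)))), cons(cons(c, c), c))   [R1 at ε]
3. cons(cons(cons(a, a), cons(c, h(cons(cons(b, a), c)))), cons(cons(c, c), c))  →  cons(cons(cons(a, a), cons(c, c)), cons(cons(c, c), c))   [R1 at 1.2.2]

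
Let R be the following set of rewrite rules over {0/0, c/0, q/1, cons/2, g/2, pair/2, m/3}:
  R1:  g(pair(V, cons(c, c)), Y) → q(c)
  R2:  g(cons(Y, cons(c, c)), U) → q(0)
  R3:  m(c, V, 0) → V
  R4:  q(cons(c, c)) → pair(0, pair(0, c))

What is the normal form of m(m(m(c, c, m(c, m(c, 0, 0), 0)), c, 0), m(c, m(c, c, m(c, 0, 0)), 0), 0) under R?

1. m(m(m(c, c, m(c, m(c, 0, 0), 0)), c, 0), m(c, m(c, c, m(c, 0, 0)), 0), 0)  →  m(m(m(c, c, m(c, 0, 0)), c, 0), m(c, m(c, c, m(c, 0, 0)), 0), 0)   [R3 at 1.1.3]
2. m(m(m(c, c, m(c, 0, 0)), c, 0), m(c, m(c, c, m(c, 0, 0)), 0), 0)  →  m(m(m(c, c, 0), c, 0), m(c, m(c, c, m(c, 0, 0)), 0), 0)   [R3 at 1.1.3]
3. m(m(m(c, c, 0), c, 0), m(c, m(c, c, m(c, 0, 0)), 0), 0)  →  m(m(c, c, 0), m(c, m(c, c, m(c, 0, 0)), 0), 0)   [R3 at 1.1]
4. m(m(c, c, 0), m(c, m(c, c, m(c, 0, 0)), 0), 0)  →  m(c, m(c, m(c, c, m(c, 0, 0)), 0), 0)   [R3 at 1]
5. m(c, m(c, m(c, c, m(c, 0, 0)), 0), 0)  →  m(c, m(c, c, m(c, 0, 0)), 0)   [R3 at ε]
6. m(c, m(c, c, m(c, 0, 0)), 0)  →  m(c, c, m(c, 0, 0))   [R3 at ε]
7. m(c, c, m(c, 0, 0))  →  m(c, c, 0)   [R3 at 3]
8. m(c, c, 0)  →  c   [R3 at ε]

c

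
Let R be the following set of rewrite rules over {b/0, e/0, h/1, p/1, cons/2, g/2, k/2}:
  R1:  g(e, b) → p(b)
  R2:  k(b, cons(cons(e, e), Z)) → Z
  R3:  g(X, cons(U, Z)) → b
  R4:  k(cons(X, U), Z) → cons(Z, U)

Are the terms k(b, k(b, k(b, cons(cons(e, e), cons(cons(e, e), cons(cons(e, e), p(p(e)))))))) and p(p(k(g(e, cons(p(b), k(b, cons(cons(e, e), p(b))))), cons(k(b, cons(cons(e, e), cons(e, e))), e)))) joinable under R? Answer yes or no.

Reduce t₁ = k(b, k(b, k(b, cons(cons(e, e), cons(cons(e, e), cons(cons(e, e), p(p(e)))))))):
1. k(b, k(b, k(b, cons(cons(e, e), cons(cons(e, e), cons(cons(e, e), p(p(e))))))))  →  k(b, k(b, cons(cons(e, e), cons(cons(e, e), p(p(e))))))   [R2 at 2.2]
2. k(b, k(b, cons(cons(e, e), cons(cons(e, e), p(p(e))))))  →  k(b, cons(cons(e, e), p(p(e))))   [R2 at 2]
3. k(b, cons(cons(e, e), p(p(e))))  →  p(p(e))   [R2 at ε]

Reduce t₂ = p(p(k(g(e, cons(p(b), k(b, cons(cons(e, e), p(b))))), cons(k(b, cons(cons(e, e), cons(e, e))), e)))):
1. p(p(k(g(e, cons(p(b), k(b, cons(cons(e, e), p(b))))), cons(k(b, cons(cons(e, e), cons(e, e))), e))))  →  p(p(k(b, cons(k(b, cons(cons(e, e), cons(e, e))), e))))   [R3 at 1.1.1]
2. p(p(k(b, cons(k(b, cons(cons(e, e), cons(e, e))), e))))  →  p(p(k(b, cons(cons(e, e), e))))   [R2 at 1.1.2.1]
3. p(p(k(b, cons(cons(e, e), e))))  →  p(p(e))   [R2 at 1.1]

yes — NF(t₁) = p(p(e)), NF(t₂) = p(p(e))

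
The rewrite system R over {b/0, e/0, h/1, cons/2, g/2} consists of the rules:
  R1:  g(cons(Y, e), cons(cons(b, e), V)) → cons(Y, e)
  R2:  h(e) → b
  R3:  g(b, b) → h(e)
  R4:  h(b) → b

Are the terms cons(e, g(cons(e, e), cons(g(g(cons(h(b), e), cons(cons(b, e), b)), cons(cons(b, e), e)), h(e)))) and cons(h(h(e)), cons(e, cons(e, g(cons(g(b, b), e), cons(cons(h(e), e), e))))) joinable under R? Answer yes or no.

no — NF(t₁) = cons(e, cons(e, e)), NF(t₂) = cons(b, cons(e, cons(e, cons(b, e))))

Reduce t₁ = cons(e, g(cons(e, e), cons(g(g(cons(h(b), e), cons(cons(b, e), b)), cons(cons(b, e), e)), h(e)))):
1. cons(e, g(cons(e, e), cons(g(g(cons(h(b), e), cons(cons(b, e), b)), cons(cons(b, e), e)), h(e))))  →  cons(e, g(cons(e, e), cons(g(cons(h(b), e), cons(cons(b, e), e)), h(e))))   [R1 at 2.2.1.1]
2. cons(e, g(cons(e, e), cons(g(cons(h(b), e), cons(cons(b, e), e)), h(e))))  →  cons(e, g(cons(e, e), cons(cons(h(b), e), h(e))))   [R1 at 2.2.1]
3. cons(e, g(cons(e, e), cons(cons(h(b), e), h(e))))  →  cons(e, g(cons(e, e), cons(cons(b, e), h(e))))   [R4 at 2.2.1.1]
4. cons(e, g(cons(e, e), cons(cons(b, e), h(e))))  →  cons(e, cons(e, e))   [R1 at 2]

Reduce t₂ = cons(h(h(e)), cons(e, cons(e, g(cons(g(b, b), e), cons(cons(h(e), e), e))))):
1. cons(h(h(e)), cons(e, cons(e, g(cons(g(b, b), e), cons(cons(h(e), e), e)))))  →  cons(h(b), cons(e, cons(e, g(cons(g(b, b), e), cons(cons(h(e), e), e)))))   [R2 at 1.1]
2. cons(h(b), cons(e, cons(e, g(cons(g(b, b), e), cons(cons(h(e), e), e)))))  →  cons(b, cons(e, cons(e, g(cons(g(b, b), e), cons(cons(h(e), e), e)))))   [R4 at 1]
3. cons(b, cons(e, cons(e, g(cons(g(b, b), e), cons(cons(h(e), e), e)))))  →  cons(b, cons(e, cons(e, g(cons(h(e), e), cons(cons(h(e), e), e)))))   [R3 at 2.2.2.1.1]
4. cons(b, cons(e, cons(e, g(cons(h(e), e), cons(cons(h(e), e), e)))))  →  cons(b, cons(e, cons(e, g(cons(b, e), cons(cons(h(e), e), e)))))   [R2 at 2.2.2.1.1]
5. cons(b, cons(e, cons(e, g(cons(b, e), cons(cons(h(e), e), e)))))  →  cons(b, cons(e, cons(e, g(cons(b, e), cons(cons(b, e), e)))))   [R2 at 2.2.2.2.1.1]
6. cons(b, cons(e, cons(e, g(cons(b, e), cons(cons(b, e), e)))))  →  cons(b, cons(e, cons(e, cons(b, e))))   [R1 at 2.2.2]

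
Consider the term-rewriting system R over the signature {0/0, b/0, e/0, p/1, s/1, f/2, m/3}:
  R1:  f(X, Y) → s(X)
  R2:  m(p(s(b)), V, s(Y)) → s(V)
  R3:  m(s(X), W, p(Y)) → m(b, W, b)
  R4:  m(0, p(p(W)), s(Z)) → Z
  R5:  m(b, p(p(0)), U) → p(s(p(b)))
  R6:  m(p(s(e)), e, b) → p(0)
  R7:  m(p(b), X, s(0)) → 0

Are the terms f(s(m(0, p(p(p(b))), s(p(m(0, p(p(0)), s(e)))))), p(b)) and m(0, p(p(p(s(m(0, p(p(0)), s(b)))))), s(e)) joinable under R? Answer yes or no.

no — NF(t₁) = s(s(p(e))), NF(t₂) = e

Reduce t₁ = f(s(m(0, p(p(p(b))), s(p(m(0, p(p(0)), s(e)))))), p(b)):
1. f(s(m(0, p(p(p(b))), s(p(m(0, p(p(0)), s(e)))))), p(b))  →  s(s(m(0, p(p(p(b))), s(p(m(0, p(p(0)), s(e)))))))   [R1 at ε]
2. s(s(m(0, p(p(p(b))), s(p(m(0, p(p(0)), s(e)))))))  →  s(s(p(m(0, p(p(0)), s(e)))))   [R4 at 1.1]
3. s(s(p(m(0, p(p(0)), s(e)))))  →  s(s(p(e)))   [R4 at 1.1.1]

Reduce t₂ = m(0, p(p(p(s(m(0, p(p(0)), s(b)))))), s(e)):
1. m(0, p(p(p(s(m(0, p(p(0)), s(b)))))), s(e))  →  e   [R4 at ε]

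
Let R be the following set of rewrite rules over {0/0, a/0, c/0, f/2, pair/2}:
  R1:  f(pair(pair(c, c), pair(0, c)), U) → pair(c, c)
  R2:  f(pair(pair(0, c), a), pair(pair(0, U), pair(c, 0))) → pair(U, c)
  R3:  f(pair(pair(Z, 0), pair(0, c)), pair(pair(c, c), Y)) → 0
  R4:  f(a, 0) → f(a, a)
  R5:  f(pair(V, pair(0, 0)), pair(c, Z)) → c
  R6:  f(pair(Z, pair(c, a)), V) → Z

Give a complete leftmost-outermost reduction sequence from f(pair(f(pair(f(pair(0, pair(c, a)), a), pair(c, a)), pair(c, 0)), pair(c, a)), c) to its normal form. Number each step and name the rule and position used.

0

1. f(pair(f(pair(f(pair(0, pair(c, a)), a), pair(c, a)), pair(c, 0)), pair(c, a)), c)  →  f(pair(f(pair(0, pair(c, a)), a), pair(c, a)), pair(c, 0))   [R6 at ε]
2. f(pair(f(pair(0, pair(c, a)), a), pair(c, a)), pair(c, 0))  →  f(pair(0, pair(c, a)), a)   [R6 at ε]
3. f(pair(0, pair(c, a)), a)  →  0   [R6 at ε]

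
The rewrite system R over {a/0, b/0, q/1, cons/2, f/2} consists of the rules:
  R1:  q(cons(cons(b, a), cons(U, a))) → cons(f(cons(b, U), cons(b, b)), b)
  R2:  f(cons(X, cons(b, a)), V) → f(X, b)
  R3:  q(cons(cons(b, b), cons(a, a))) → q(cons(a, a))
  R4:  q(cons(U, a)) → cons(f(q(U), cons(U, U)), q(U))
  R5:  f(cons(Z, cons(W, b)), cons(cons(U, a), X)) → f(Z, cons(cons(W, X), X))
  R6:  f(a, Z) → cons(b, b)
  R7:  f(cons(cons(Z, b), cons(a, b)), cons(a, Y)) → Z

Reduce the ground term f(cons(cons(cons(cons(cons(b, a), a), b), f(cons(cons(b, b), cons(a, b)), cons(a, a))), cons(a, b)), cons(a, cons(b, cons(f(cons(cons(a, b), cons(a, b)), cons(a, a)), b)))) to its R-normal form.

cons(cons(cons(b, a), a), b)

1. f(cons(cons(cons(cons(cons(b, a), a), b), f(cons(cons(b, b), cons(a, b)), cons(a, a))), cons(a, b)), cons(a, cons(b, cons(f(cons(cons(a, b), cons(a, b)), cons(a, a)), b))))  →  f(cons(cons(cons(cons(cons(b, a), a), b), b), cons(a, b)), cons(a, cons(b, cons(f(cons(cons(a, b), cons(a, b)), cons(a, a)), b))))   [R7 at 1.1.2]
2. f(cons(cons(cons(cons(cons(b, a), a), b), b), cons(a, b)), cons(a, cons(b, cons(f(cons(cons(a, b), cons(a, b)), cons(a, a)), b))))  →  cons(cons(cons(b, a), a), b)   [R7 at ε]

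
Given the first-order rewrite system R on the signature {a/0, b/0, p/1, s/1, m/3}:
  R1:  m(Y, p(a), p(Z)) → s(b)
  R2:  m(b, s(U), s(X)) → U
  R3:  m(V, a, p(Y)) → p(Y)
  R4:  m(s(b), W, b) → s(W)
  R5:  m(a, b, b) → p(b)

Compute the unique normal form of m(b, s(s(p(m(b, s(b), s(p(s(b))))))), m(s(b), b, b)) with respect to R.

1. m(b, s(s(p(m(b, s(b), s(p(s(b))))))), m(s(b), b, b))  →  m(b, s(s(p(b))), m(s(b), b, b))   [R2 at 2.1.1.1]
2. m(b, s(s(p(b))), m(s(b), b, b))  →  m(b, s(s(p(b))), s(b))   [R4 at 3]
3. m(b, s(s(p(b))), s(b))  →  s(p(b))   [R2 at ε]

s(p(b))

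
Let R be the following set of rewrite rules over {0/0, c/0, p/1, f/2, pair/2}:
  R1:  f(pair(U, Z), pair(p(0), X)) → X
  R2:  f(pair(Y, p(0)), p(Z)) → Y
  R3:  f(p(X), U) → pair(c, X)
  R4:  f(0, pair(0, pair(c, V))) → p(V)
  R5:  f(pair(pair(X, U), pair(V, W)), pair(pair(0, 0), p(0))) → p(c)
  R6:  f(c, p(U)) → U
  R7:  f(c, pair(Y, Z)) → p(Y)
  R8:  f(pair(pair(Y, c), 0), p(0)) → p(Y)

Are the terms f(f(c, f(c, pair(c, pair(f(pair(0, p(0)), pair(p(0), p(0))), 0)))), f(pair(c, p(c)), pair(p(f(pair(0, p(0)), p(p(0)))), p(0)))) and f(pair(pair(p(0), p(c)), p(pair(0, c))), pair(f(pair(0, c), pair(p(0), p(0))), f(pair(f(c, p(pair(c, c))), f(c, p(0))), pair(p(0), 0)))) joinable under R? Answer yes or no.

Reduce t₁ = f(f(c, f(c, pair(c, pair(f(pair(0, p(0)), pair(p(0), p(0))), 0)))), f(pair(c, p(c)), pair(p(f(pair(0, p(0)), p(p(0)))), p(0)))):
1. f(f(c, f(c, pair(c, pair(f(pair(0, p(0)), pair(p(0), p(0))), 0)))), f(pair(c, p(c)), pair(p(f(pair(0, p(0)), p(p(0)))), p(0))))  →  f(f(c, p(c)), f(pair(c, p(c)), pair(p(f(pair(0, p(0)), p(p(0)))), p(0))))   [R7 at 1.2]
2. f(f(c, p(c)), f(pair(c, p(c)), pair(p(f(pair(0, p(0)), p(p(0)))), p(0))))  →  f(c, f(pair(c, p(c)), pair(p(f(pair(0, p(0)), p(p(0)))), p(0))))   [R6 at 1]
3. f(c, f(pair(c, p(c)), pair(p(f(pair(0, p(0)), p(p(0)))), p(0))))  →  f(c, f(pair(c, p(c)), pair(p(0), p(0))))   [R2 at 2.2.1.1]
4. f(c, f(pair(c, p(c)), pair(p(0), p(0))))  →  f(c, p(0))   [R1 at 2]
5. f(c, p(0))  →  0   [R6 at ε]

Reduce t₂ = f(pair(pair(p(0), p(c)), p(pair(0, c))), pair(f(pair(0, c), pair(p(0), p(0))), f(pair(f(c, p(pair(c, c))), f(c, p(0))), pair(p(0), 0)))):
1. f(pair(pair(p(0), p(c)), p(pair(0, c))), pair(f(pair(0, c), pair(p(0), p(0))), f(pair(f(c, p(pair(c, c))), f(c, p(0))), pair(p(0), 0))))  →  f(pair(pair(p(0), p(c)), p(pair(0, c))), pair(p(0), f(pair(f(c, p(pair(c, c))), f(c, p(0))), pair(p(0), 0))))   [R1 at 2.1]
2. f(pair(pair(p(0), p(c)), p(pair(0, c))), pair(p(0), f(pair(f(c, p(pair(c, c))), f(c, p(0))), pair(p(0), 0))))  →  f(pair(f(c, p(pair(c, c))), f(c, p(0))), pair(p(0), 0))   [R1 at ε]
3. f(pair(f(c, p(pair(c, c))), f(c, p(0))), pair(p(0), 0))  →  0   [R1 at ε]

yes — NF(t₁) = 0, NF(t₂) = 0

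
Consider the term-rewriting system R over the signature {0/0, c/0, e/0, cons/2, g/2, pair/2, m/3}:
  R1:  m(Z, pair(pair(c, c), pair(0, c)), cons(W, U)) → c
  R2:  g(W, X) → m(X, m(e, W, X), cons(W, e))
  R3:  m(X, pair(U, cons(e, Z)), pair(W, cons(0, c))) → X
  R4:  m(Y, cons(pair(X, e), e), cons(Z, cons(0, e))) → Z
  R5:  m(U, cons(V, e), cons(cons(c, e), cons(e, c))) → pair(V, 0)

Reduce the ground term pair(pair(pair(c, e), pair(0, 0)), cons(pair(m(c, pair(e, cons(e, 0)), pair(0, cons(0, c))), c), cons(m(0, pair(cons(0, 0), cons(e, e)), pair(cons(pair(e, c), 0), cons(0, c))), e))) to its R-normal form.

1. pair(pair(pair(c, e), pair(0, 0)), cons(pair(m(c, pair(e, cons(e, 0)), pair(0, cons(0, c))), c), cons(m(0, pair(cons(0, 0), cons(e, e)), pair(cons(pair(e, c), 0), cons(0, c))), e)))  →  pair(pair(pair(c, e), pair(0, 0)), cons(pair(c, c), cons(m(0, pair(cons(0, 0), cons(e, e)), pair(cons(pair(e, c), 0), cons(0, c))), e)))   [R3 at 2.1.1]
2. pair(pair(pair(c, e), pair(0, 0)), cons(pair(c, c), cons(m(0, pair(cons(0, 0), cons(e, e)), pair(cons(pair(e, c), 0), cons(0, c))), e)))  →  pair(pair(pair(c, e), pair(0, 0)), cons(pair(c, c), cons(0, e)))   [R3 at 2.2.1]

pair(pair(pair(c, e), pair(0, 0)), cons(pair(c, c), cons(0, e)))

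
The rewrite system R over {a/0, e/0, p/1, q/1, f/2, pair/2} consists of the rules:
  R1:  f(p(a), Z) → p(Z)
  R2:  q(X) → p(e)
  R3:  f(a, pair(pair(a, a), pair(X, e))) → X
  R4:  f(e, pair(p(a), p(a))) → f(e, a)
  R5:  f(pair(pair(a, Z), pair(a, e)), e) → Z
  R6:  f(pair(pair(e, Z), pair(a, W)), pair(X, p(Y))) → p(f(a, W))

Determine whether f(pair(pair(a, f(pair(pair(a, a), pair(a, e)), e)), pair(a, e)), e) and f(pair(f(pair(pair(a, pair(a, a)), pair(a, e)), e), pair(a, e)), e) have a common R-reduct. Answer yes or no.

yes — NF(t₁) = a, NF(t₂) = a

Reduce t₁ = f(pair(pair(a, f(pair(pair(a, a), pair(a, e)), e)), pair(a, e)), e):
1. f(pair(pair(a, f(pair(pair(a, a), pair(a, e)), e)), pair(a, e)), e)  →  f(pair(pair(a, a), pair(a, e)), e)   [R5 at ε]
2. f(pair(pair(a, a), pair(a, e)), e)  →  a   [R5 at ε]

Reduce t₂ = f(pair(f(pair(pair(a, pair(a, a)), pair(a, e)), e), pair(a, e)), e):
1. f(pair(f(pair(pair(a, pair(a, a)), pair(a, e)), e), pair(a, e)), e)  →  f(pair(pair(a, a), pair(a, e)), e)   [R5 at 1.1]
2. f(pair(pair(a, a), pair(a, e)), e)  →  a   [R5 at ε]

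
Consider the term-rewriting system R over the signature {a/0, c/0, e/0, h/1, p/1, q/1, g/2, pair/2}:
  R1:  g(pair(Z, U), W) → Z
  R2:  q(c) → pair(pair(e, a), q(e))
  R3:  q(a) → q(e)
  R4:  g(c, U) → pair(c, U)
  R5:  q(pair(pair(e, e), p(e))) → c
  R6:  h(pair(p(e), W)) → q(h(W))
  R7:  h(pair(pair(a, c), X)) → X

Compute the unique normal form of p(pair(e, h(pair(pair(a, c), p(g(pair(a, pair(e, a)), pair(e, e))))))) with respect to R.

1. p(pair(e, h(pair(pair(a, c), p(g(pair(a, pair(e, a)), pair(e, e)))))))  →  p(pair(e, p(g(pair(a, pair(e, a)), pair(e, e)))))   [R7 at 1.2]
2. p(pair(e, p(g(pair(a, pair(e, a)), pair(e, e)))))  →  p(pair(e, p(a)))   [R1 at 1.2.1]

p(pair(e, p(a)))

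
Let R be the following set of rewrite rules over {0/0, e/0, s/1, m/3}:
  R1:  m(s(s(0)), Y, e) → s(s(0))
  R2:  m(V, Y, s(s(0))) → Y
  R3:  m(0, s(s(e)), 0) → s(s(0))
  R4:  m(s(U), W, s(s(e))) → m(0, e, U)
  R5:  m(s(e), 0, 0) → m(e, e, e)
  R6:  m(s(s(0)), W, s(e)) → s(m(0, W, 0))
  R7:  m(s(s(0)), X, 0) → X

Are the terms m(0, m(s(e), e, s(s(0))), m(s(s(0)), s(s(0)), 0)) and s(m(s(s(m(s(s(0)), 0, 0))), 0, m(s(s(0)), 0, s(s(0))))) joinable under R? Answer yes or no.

Reduce t₁ = m(0, m(s(e), e, s(s(0))), m(s(s(0)), s(s(0)), 0)):
1. m(0, m(s(e), e, s(s(0))), m(s(s(0)), s(s(0)), 0))  →  m(0, e, m(s(s(0)), s(s(0)), 0))   [R2 at 2]
2. m(0, e, m(s(s(0)), s(s(0)), 0))  →  m(0, e, s(s(0)))   [R7 at 3]
3. m(0, e, s(s(0)))  →  e   [R2 at ε]

Reduce t₂ = s(m(s(s(m(s(s(0)), 0, 0))), 0, m(s(s(0)), 0, s(s(0))))):
1. s(m(s(s(m(s(s(0)), 0, 0))), 0, m(s(s(0)), 0, s(s(0)))))  →  s(m(s(s(0)), 0, m(s(s(0)), 0, s(s(0)))))   [R7 at 1.1.1.1]
2. s(m(s(s(0)), 0, m(s(s(0)), 0, s(s(0)))))  →  s(m(s(s(0)), 0, 0))   [R2 at 1.3]
3. s(m(s(s(0)), 0, 0))  →  s(0)   [R7 at 1]

no — NF(t₁) = e, NF(t₂) = s(0)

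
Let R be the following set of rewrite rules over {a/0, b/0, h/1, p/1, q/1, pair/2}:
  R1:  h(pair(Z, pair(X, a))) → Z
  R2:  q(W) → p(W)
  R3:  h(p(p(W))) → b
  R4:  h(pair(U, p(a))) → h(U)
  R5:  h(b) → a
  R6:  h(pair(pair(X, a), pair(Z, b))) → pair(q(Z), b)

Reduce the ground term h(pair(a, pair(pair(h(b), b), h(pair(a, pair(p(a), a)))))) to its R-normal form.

1. h(pair(a, pair(pair(h(b), b), h(pair(a, pair(p(a), a))))))  →  h(pair(a, pair(pair(a, b), h(pair(a, pair(p(a), a))))))   [R5 at 1.2.1.1]
2. h(pair(a, pair(pair(a, b), h(pair(a, pair(p(a), a))))))  →  h(pair(a, pair(pair(a, b), a)))   [R1 at 1.2.2]
3. h(pair(a, pair(pair(a, b), a)))  →  a   [R1 at ε]

a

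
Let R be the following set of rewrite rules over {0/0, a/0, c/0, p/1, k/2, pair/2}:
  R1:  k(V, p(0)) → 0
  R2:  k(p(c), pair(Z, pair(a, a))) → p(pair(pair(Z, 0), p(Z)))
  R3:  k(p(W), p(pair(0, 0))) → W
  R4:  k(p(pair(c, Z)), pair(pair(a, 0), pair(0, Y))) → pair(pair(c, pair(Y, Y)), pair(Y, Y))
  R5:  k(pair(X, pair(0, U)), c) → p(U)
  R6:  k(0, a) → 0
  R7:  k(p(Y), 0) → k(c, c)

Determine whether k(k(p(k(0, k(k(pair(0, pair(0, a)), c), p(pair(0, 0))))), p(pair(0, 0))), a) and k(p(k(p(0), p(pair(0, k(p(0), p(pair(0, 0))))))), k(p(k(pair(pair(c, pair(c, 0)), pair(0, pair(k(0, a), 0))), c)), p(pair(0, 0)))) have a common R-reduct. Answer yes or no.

Reduce t₁ = k(k(p(k(0, k(k(pair(0, pair(0, a)), c), p(pair(0, 0))))), p(pair(0, 0))), a):
1. k(k(p(k(0, k(k(pair(0, pair(0, a)), c), p(pair(0, 0))))), p(pair(0, 0))), a)  →  k(k(0, k(k(pair(0, pair(0, a)), c), p(pair(0, 0)))), a)   [R3 at 1]
2. k(k(0, k(k(pair(0, pair(0, a)), c), p(pair(0, 0)))), a)  →  k(k(0, k(p(a), p(pair(0, 0)))), a)   [R5 at 1.2.1]
3. k(k(0, k(p(a), p(pair(0, 0)))), a)  →  k(k(0, a), a)   [R3 at 1.2]
4. k(k(0, a), a)  →  k(0, a)   [R6 at 1]
5. k(0, a)  →  0   [R6 at ε]

Reduce t₂ = k(p(k(p(0), p(pair(0, k(p(0), p(pair(0, 0))))))), k(p(k(pair(pair(c, pair(c, 0)), pair(0, pair(k(0, a), 0))), c)), p(pair(0, 0)))):
1. k(p(k(p(0), p(pair(0, k(p(0), p(pair(0, 0))))))), k(p(k(pair(pair(c, pair(c, 0)), pair(0, pair(k(0, a), 0))), c)), p(pair(0, 0))))  →  k(p(k(p(0), p(pair(0, 0)))), k(p(k(pair(pair(c, pair(c, 0)), pair(0, pair(k(0, a), 0))), c)), p(pair(0, 0))))   [R3 at 1.1.2.1.2]
2. k(p(k(p(0), p(pair(0, 0)))), k(p(k(pair(pair(c, pair(c, 0)), pair(0, pair(k(0, a), 0))), c)), p(pair(0, 0))))  →  k(p(0), k(p(k(pair(pair(c, pair(c, 0)), pair(0, pair(k(0, a), 0))), c)), p(pair(0, 0))))   [R3 at 1.1]
3. k(p(0), k(p(k(pair(pair(c, pair(c, 0)), pair(0, pair(k(0, a), 0))), c)), p(pair(0, 0))))  →  k(p(0), k(pair(pair(c, pair(c, 0)), pair(0, pair(k(0, a), 0))), c))   [R3 at 2]
4. k(p(0), k(pair(pair(c, pair(c, 0)), pair(0, pair(k(0, a), 0))), c))  →  k(p(0), p(pair(k(0, a), 0)))   [R5 at 2]
5. k(p(0), p(pair(k(0, a), 0)))  →  k(p(0), p(pair(0, 0)))   [R6 at 2.1.1]
6. k(p(0), p(pair(0, 0)))  →  0   [R3 at ε]

yes — NF(t₁) = 0, NF(t₂) = 0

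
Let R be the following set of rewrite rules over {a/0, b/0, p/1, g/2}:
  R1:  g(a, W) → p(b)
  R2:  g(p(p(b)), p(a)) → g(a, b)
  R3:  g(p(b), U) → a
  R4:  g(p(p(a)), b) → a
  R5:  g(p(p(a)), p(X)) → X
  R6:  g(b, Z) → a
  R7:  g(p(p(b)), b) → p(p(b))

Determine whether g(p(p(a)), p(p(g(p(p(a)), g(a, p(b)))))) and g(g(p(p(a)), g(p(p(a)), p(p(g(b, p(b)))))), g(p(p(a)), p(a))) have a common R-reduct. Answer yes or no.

yes — NF(t₁) = p(b), NF(t₂) = p(b)

Reduce t₁ = g(p(p(a)), p(p(g(p(p(a)), g(a, p(b)))))):
1. g(p(p(a)), p(p(g(p(p(a)), g(a, p(b))))))  →  p(g(p(p(a)), g(a, p(b))))   [R5 at ε]
2. p(g(p(p(a)), g(a, p(b))))  →  p(g(p(p(a)), p(b)))   [R1 at 1.2]
3. p(g(p(p(a)), p(b)))  →  p(b)   [R5 at 1]

Reduce t₂ = g(g(p(p(a)), g(p(p(a)), p(p(g(b, p(b)))))), g(p(p(a)), p(a))):
1. g(g(p(p(a)), g(p(p(a)), p(p(g(b, p(b)))))), g(p(p(a)), p(a)))  →  g(g(p(p(a)), p(g(b, p(b)))), g(p(p(a)), p(a)))   [R5 at 1.2]
2. g(g(p(p(a)), p(g(b, p(b)))), g(p(p(a)), p(a)))  →  g(g(b, p(b)), g(p(p(a)), p(a)))   [R5 at 1]
3. g(g(b, p(b)), g(p(p(a)), p(a)))  →  g(a, g(p(p(a)), p(a)))   [R6 at 1]
4. g(a, g(p(p(a)), p(a)))  →  p(b)   [R1 at ε]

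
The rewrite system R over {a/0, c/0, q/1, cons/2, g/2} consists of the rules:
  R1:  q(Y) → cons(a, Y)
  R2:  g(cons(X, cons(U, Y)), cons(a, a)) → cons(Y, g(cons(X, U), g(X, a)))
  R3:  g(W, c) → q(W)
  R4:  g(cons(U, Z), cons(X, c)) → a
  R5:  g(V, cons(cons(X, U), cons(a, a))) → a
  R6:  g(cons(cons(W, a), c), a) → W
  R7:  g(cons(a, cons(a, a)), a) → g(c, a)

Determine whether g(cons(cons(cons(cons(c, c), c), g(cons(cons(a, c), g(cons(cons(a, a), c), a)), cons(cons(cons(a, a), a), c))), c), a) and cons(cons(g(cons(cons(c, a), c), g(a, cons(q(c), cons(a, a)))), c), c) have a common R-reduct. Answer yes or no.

yes — NF(t₁) = cons(cons(c, c), c), NF(t₂) = cons(cons(c, c), c)

Reduce t₁ = g(cons(cons(cons(cons(c, c), c), g(cons(cons(a, c), g(cons(cons(a, a), c), a)), cons(cons(cons(a, a), a), c))), c), a):
1. g(cons(cons(cons(cons(c, c), c), g(cons(cons(a, c), g(cons(cons(a, a), c), a)), cons(cons(cons(a, a), a), c))), c), a)  →  g(cons(cons(cons(cons(c, c), c), a), c), a)   [R4 at 1.1.2]
2. g(cons(cons(cons(cons(c, c), c), a), c), a)  →  cons(cons(c, c), c)   [R6 at ε]

Reduce t₂ = cons(cons(g(cons(cons(c, a), c), g(a, cons(q(c), cons(a, a)))), c), c):
1. cons(cons(g(cons(cons(c, a), c), g(a, cons(q(c), cons(a, a)))), c), c)  →  cons(cons(g(cons(cons(c, a), c), g(a, cons(cons(a, c), cons(a, a)))), c), c)   [R1 at 1.1.2.2.1]
2. cons(cons(g(cons(cons(c, a), c), g(a, cons(cons(a, c), cons(a, a)))), c), c)  →  cons(cons(g(cons(cons(c, a), c), a), c), c)   [R5 at 1.1.2]
3. cons(cons(g(cons(cons(c, a), c), a), c), c)  →  cons(cons(c, c), c)   [R6 at 1.1]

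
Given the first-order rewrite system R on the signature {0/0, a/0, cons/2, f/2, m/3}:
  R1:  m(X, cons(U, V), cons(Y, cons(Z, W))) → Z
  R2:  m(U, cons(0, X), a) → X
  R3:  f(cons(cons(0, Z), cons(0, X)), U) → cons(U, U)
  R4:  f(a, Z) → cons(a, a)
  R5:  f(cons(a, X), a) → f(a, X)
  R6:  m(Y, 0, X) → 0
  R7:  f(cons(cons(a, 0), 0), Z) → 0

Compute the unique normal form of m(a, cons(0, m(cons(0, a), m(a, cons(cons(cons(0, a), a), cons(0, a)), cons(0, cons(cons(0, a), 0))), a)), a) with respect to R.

1. m(a, cons(0, m(cons(0, a), m(a, cons(cons(cons(0, a), a), cons(0, a)), cons(0, cons(cons(0, a), 0))), a)), a)  →  m(cons(0, a), m(a, cons(cons(cons(0, a), a), cons(0, a)), cons(0, cons(cons(0, a), 0))), a)   [R2 at ε]
2. m(cons(0, a), m(a, cons(cons(cons(0, a), a), cons(0, a)), cons(0, cons(cons(0, a), 0))), a)  →  m(cons(0, a), cons(0, a), a)   [R1 at 2]
3. m(cons(0, a), cons(0, a), a)  →  a   [R2 at ε]

a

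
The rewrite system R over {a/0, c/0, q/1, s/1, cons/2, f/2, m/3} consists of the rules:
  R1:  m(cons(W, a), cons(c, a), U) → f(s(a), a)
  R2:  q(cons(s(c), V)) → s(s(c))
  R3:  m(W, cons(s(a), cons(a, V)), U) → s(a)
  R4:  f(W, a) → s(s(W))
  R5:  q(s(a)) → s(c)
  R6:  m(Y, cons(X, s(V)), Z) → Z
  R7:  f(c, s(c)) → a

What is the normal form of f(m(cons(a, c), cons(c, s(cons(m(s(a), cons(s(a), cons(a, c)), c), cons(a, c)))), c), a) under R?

1. f(m(cons(a, c), cons(c, s(cons(m(s(a), cons(s(a), cons(a, c)), c), cons(a, c)))), c), a)  →  s(s(m(cons(a, c), cons(c, s(cons(m(s(a), cons(s(a), cons(a, c)), c), cons(a, c)))), c)))   [R4 at ε]
2. s(s(m(cons(a, c), cons(c, s(cons(m(s(a), cons(s(a), cons(a, c)), c), cons(a, c)))), c)))  →  s(s(c))   [R6 at 1.1]

s(s(c))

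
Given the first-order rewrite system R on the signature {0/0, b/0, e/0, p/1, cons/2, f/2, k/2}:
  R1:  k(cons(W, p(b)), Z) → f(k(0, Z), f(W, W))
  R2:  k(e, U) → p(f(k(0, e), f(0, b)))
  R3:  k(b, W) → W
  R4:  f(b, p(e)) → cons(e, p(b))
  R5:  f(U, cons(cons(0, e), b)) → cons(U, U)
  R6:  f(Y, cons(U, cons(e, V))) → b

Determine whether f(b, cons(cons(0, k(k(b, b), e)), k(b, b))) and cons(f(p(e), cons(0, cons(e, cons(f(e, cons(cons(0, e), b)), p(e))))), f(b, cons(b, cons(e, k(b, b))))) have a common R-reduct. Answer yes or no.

yes — NF(t₁) = cons(b, b), NF(t₂) = cons(b, b)

Reduce t₁ = f(b, cons(cons(0, k(k(b, b), e)), k(b, b))):
1. f(b, cons(cons(0, k(k(b, b), e)), k(b, b)))  →  f(b, cons(cons(0, k(b, e)), k(b, b)))   [R3 at 2.1.2.1]
2. f(b, cons(cons(0, k(b, e)), k(b, b)))  →  f(b, cons(cons(0, e), k(b, b)))   [R3 at 2.1.2]
3. f(b, cons(cons(0, e), k(b, b)))  →  f(b, cons(cons(0, e), b))   [R3 at 2.2]
4. f(b, cons(cons(0, e), b))  →  cons(b, b)   [R5 at ε]

Reduce t₂ = cons(f(p(e), cons(0, cons(e, cons(f(e, cons(cons(0, e), b)), p(e))))), f(b, cons(b, cons(e, k(b, b))))):
1. cons(f(p(e), cons(0, cons(e, cons(f(e, cons(cons(0, e), b)), p(e))))), f(b, cons(b, cons(e, k(b, b)))))  →  cons(b, f(b, cons(b, cons(e, k(b, b)))))   [R6 at 1]
2. cons(b, f(b, cons(b, cons(e, k(b, b)))))  →  cons(b, b)   [R6 at 2]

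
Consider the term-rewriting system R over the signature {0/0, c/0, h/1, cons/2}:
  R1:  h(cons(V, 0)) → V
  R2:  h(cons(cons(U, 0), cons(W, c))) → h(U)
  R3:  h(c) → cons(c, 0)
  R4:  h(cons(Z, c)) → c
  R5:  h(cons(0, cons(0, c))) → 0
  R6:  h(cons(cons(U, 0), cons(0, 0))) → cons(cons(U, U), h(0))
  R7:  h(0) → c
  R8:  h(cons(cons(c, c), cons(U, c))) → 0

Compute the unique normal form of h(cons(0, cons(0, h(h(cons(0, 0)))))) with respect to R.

1. h(cons(0, cons(0, h(h(cons(0, 0))))))  →  h(cons(0, cons(0, h(0))))   [R1 at 1.2.2.1]
2. h(cons(0, cons(0, h(0))))  →  h(cons(0, cons(0, c)))   [R7 at 1.2.2]
3. h(cons(0, cons(0, c)))  →  0   [R5 at ε]

0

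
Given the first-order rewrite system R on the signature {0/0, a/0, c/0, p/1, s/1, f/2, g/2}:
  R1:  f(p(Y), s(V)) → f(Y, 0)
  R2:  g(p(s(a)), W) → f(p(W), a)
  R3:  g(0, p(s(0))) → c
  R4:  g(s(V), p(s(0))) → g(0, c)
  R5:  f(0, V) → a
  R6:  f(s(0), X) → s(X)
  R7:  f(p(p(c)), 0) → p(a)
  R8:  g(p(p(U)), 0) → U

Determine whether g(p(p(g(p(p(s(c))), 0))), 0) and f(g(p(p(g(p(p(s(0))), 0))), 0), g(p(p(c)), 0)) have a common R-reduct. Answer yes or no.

Reduce t₁ = g(p(p(g(p(p(s(c))), 0))), 0):
1. g(p(p(g(p(p(s(c))), 0))), 0)  →  g(p(p(s(c))), 0)   [R8 at ε]
2. g(p(p(s(c))), 0)  →  s(c)   [R8 at ε]

Reduce t₂ = f(g(p(p(g(p(p(s(0))), 0))), 0), g(p(p(c)), 0)):
1. f(g(p(p(g(p(p(s(0))), 0))), 0), g(p(p(c)), 0))  →  f(g(p(p(s(0))), 0), g(p(p(c)), 0))   [R8 at 1]
2. f(g(p(p(s(0))), 0), g(p(p(c)), 0))  →  f(s(0), g(p(p(c)), 0))   [R8 at 1]
3. f(s(0), g(p(p(c)), 0))  →  s(g(p(p(c)), 0))   [R6 at ε]
4. s(g(p(p(c)), 0))  →  s(c)   [R8 at 1]

yes — NF(t₁) = s(c), NF(t₂) = s(c)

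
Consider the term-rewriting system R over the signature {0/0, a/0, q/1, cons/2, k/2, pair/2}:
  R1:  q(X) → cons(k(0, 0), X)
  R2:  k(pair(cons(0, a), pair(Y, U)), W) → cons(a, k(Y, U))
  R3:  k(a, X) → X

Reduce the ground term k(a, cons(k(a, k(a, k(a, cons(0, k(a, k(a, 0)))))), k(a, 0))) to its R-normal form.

1. k(a, cons(k(a, k(a, k(a, cons(0, k(a, k(a, 0)))))), k(a, 0)))  →  cons(k(a, k(a, k(a, cons(0, k(a, k(a, 0)))))), k(a, 0))   [R3 at ε]
2. cons(k(a, k(a, k(a, cons(0, k(a, k(a, 0)))))), k(a, 0))  →  cons(k(a, k(a, cons(0, k(a, k(a, 0))))), k(a, 0))   [R3 at 1]
3. cons(k(a, k(a, cons(0, k(a, k(a, 0))))), k(a, 0))  →  cons(k(a, cons(0, k(a, k(a, 0)))), k(a, 0))   [R3 at 1]
4. cons(k(a, cons(0, k(a, k(a, 0)))), k(a, 0))  →  cons(cons(0, k(a, k(a, 0))), k(a, 0))   [R3 at 1]
5. cons(cons(0, k(a, k(a, 0))), k(a, 0))  →  cons(cons(0, k(a, 0)), k(a, 0))   [R3 at 1.2]
6. cons(cons(0, k(a, 0)), k(a, 0))  →  cons(cons(0, 0), k(a, 0))   [R3 at 1.2]
7. cons(cons(0, 0), k(a, 0))  →  cons(cons(0, 0), 0)   [R3 at 2]

cons(cons(0, 0), 0)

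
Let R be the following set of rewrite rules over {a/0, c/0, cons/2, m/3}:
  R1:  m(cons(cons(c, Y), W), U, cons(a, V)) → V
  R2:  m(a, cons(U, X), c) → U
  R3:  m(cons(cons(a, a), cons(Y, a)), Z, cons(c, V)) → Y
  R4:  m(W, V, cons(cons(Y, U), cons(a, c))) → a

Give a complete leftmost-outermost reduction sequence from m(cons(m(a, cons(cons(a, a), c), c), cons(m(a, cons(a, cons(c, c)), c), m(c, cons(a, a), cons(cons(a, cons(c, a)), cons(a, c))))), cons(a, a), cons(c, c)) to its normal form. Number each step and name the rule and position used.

1. m(cons(m(a, cons(cons(a, a), c), c), cons(m(a, cons(a, cons(c, c)), c), m(c, cons(a, a), cons(cons(a, cons(c, a)), cons(a, c))))), cons(a, a), cons(c, c))  →  m(cons(cons(a, a), cons(m(a, cons(a, cons(c, c)), c), m(c, cons(a, a), cons(cons(a, cons(c, a)), cons(a, c))))), cons(a, a), cons(c, c))   [R2 at 1.1]
2. m(cons(cons(a, a), cons(m(a, cons(a, cons(c, c)), c), m(c, cons(a, a), cons(cons(a, cons(c, a)), cons(a, c))))), cons(a, a), cons(c, c))  →  m(cons(cons(a, a), cons(a, m(c, cons(a, a), cons(cons(a, cons(c, a)), cons(a, c))))), cons(a, a), cons(c, c))   [R2 at 1.2.1]
3. m(cons(cons(a, a), cons(a, m(c, cons(a, a), cons(cons(a, cons(c, a)), cons(a, c))))), cons(a, a), cons(c, c))  →  m(cons(cons(a, a), cons(a, a)), cons(a, a), cons(c, c))   [R4 at 1.2.2]
4. m(cons(cons(a, a), cons(a, a)), cons(a, a), cons(c, c))  →  a   [R3 at ε]

a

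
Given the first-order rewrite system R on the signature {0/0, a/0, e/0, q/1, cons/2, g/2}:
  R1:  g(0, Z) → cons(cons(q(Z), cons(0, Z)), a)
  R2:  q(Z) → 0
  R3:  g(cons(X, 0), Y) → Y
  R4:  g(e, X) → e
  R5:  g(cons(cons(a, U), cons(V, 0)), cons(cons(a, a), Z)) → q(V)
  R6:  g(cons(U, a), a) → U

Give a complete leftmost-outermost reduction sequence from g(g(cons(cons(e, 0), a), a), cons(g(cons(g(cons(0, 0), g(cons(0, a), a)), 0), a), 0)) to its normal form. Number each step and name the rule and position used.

cons(a, 0)

1. g(g(cons(cons(e, 0), a), a), cons(g(cons(g(cons(0, 0), g(cons(0, a), a)), 0), a), 0))  →  g(cons(e, 0), cons(g(cons(g(cons(0, 0), g(cons(0, a), a)), 0), a), 0))   [R6 at 1]
2. g(cons(e, 0), cons(g(cons(g(cons(0, 0), g(cons(0, a), a)), 0), a), 0))  →  cons(g(cons(g(cons(0, 0), g(cons(0, a), a)), 0), a), 0)   [R3 at ε]
3. cons(g(cons(g(cons(0, 0), g(cons(0, a), a)), 0), a), 0)  →  cons(a, 0)   [R3 at 1]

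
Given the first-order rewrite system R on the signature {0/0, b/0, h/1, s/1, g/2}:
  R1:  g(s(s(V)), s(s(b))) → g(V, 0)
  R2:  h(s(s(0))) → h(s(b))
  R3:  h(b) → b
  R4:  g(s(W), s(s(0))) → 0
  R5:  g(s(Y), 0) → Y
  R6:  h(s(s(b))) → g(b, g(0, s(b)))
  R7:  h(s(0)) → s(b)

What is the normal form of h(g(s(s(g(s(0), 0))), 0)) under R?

s(b)

1. h(g(s(s(g(s(0), 0))), 0))  →  h(s(g(s(0), 0)))   [R5 at 1]
2. h(s(g(s(0), 0)))  →  h(s(0))   [R5 at 1.1]
3. h(s(0))  →  s(b)   [R7 at ε]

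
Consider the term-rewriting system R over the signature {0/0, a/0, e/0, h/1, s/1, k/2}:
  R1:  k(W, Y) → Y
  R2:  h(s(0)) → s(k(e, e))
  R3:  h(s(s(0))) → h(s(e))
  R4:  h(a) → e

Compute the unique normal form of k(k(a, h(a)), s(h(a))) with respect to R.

s(e)

1. k(k(a, h(a)), s(h(a)))  →  s(h(a))   [R1 at ε]
2. s(h(a))  →  s(e)   [R4 at 1]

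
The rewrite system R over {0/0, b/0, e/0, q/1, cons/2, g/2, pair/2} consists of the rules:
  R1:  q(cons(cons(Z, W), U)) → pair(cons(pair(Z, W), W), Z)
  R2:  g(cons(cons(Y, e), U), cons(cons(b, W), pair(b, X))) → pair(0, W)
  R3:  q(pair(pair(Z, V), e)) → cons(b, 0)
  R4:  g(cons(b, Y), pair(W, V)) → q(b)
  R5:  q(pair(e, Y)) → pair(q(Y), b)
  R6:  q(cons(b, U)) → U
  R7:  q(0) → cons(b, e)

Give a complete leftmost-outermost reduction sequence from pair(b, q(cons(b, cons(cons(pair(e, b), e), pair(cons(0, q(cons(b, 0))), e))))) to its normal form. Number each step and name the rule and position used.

1. pair(b, q(cons(b, cons(cons(pair(e, b), e), pair(cons(0, q(cons(b, 0))), e)))))  →  pair(b, cons(cons(pair(e, b), e), pair(cons(0, q(cons(b, 0))), e)))   [R6 at 2]
2. pair(b, cons(cons(pair(e, b), e), pair(cons(0, q(cons(b, 0))), e)))  →  pair(b, cons(cons(pair(e, b), e), pair(cons(0, 0), e)))   [R6 at 2.2.1.2]

pair(b, cons(cons(pair(e, b), e), pair(cons(0, 0), e)))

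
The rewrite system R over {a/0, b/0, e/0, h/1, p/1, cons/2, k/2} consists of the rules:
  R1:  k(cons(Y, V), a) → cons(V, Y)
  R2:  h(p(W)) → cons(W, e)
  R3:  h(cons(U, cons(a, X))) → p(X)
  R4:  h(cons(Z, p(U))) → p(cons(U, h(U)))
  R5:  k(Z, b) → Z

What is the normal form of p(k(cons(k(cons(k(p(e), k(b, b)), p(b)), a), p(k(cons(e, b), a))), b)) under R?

1. p(k(cons(k(cons(k(p(e), k(b, b)), p(b)), a), p(k(cons(e, b), a))), b))  →  p(cons(k(cons(k(p(e), k(b, b)), p(b)), a), p(k(cons(e, b), a))))   [R5 at 1]
2. p(cons(k(cons(k(p(e), k(b, b)), p(b)), a), p(k(cons(e, b), a))))  →  p(cons(cons(p(b), k(p(e), k(b, b))), p(k(cons(e, b), a))))   [R1 at 1.1]
3. p(cons(cons(p(b), k(p(e), k(b, b))), p(k(cons(e, b), a))))  →  p(cons(cons(p(b), k(p(e), b)), p(k(cons(e, b), a))))   [R5 at 1.1.2.2]
4. p(cons(cons(p(b), k(p(e), b)), p(k(cons(e, b), a))))  →  p(cons(cons(p(b), p(e)), p(k(cons(e, b), a))))   [R5 at 1.1.2]
5. p(cons(cons(p(b), p(e)), p(k(cons(e, b), a))))  →  p(cons(cons(p(b), p(e)), p(cons(b, e))))   [R1 at 1.2.1]

p(cons(cons(p(b), p(e)), p(cons(b, e))))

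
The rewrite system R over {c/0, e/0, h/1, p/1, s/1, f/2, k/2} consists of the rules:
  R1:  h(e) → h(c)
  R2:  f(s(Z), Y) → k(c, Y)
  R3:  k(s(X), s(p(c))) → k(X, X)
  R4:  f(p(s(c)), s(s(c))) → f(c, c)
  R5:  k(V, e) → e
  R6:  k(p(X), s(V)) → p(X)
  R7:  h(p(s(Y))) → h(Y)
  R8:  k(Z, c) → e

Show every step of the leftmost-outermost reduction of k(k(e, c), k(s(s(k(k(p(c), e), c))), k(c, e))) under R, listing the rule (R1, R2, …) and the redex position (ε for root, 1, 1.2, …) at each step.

e

1. k(k(e, c), k(s(s(k(k(p(c), e), c))), k(c, e)))  →  k(e, k(s(s(k(k(p(c), e), c))), k(c, e)))   [R8 at 1]
2. k(e, k(s(s(k(k(p(c), e), c))), k(c, e)))  →  k(e, k(s(s(e)), k(c, e)))   [R8 at 2.1.1.1]
3. k(e, k(s(s(e)), k(c, e)))  →  k(e, k(s(s(e)), e))   [R5 at 2.2]
4. k(e, k(s(s(e)), e))  →  k(e, e)   [R5 at 2]
5. k(e, e)  →  e   [R5 at ε]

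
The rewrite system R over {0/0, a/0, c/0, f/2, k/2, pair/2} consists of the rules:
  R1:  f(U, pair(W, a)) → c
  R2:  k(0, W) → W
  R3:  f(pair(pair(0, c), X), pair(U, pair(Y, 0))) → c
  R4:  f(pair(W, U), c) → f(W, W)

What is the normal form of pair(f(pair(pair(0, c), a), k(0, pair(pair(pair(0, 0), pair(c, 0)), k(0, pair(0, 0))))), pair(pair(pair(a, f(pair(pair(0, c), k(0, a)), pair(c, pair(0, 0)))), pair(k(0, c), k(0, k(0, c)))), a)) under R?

1. pair(f(pair(pair(0, c), a), k(0, pair(pair(pair(0, 0), pair(c, 0)), k(0, pair(0, 0))))), pair(pair(pair(a, f(pair(pair(0, c), k(0, a)), pair(c, pair(0, 0)))), pair(k(0, c), k(0, k(0, c)))), a))  →  pair(f(pair(pair(0, c), a), pair(pair(pair(0, 0), pair(c, 0)), k(0, pair(0, 0)))), pair(pair(pair(a, f(pair(pair(0, c), k(0, a)), pair(c, pair(0, 0)))), pair(k(0, c), k(0, k(0, c)))), a))   [R2 at 1.2]
2. pair(f(pair(pair(0, c), a), pair(pair(pair(0, 0), pair(c, 0)), k(0, pair(0, 0)))), pair(pair(pair(a, f(pair(pair(0, c), k(0, a)), pair(c, pair(0, 0)))), pair(k(0, c), k(0, k(0, c)))), a))  →  pair(f(pair(pair(0, c), a), pair(pair(pair(0, 0), pair(c, 0)), pair(0, 0))), pair(pair(pair(a, f(pair(pair(0, c), k(0, a)), pair(c, pair(0, 0)))), pair(k(0, c), k(0, k(0, c)))), a))   [R2 at 1.2.2]
3. pair(f(pair(pair(0, c), a), pair(pair(pair(0, 0), pair(c, 0)), pair(0, 0))), pair(pair(pair(a, f(pair(pair(0, c), k(0, a)), pair(c, pair(0, 0)))), pair(k(0, c), k(0, k(0, c)))), a))  →  pair(c, pair(pair(pair(a, f(pair(pair(0, c), k(0, a)), pair(c, pair(0, 0)))), pair(k(0, c), k(0, k(0, c)))), a))   [R3 at 1]
4. pair(c, pair(pair(pair(a, f(pair(pair(0, c), k(0, a)), pair(c, pair(0, 0)))), pair(k(0, c), k(0, k(0, c)))), a))  →  pair(c, pair(pair(pair(a, c), pair(k(0, c), k(0, k(0, c)))), a))   [R3 at 2.1.1.2]
5. pair(c, pair(pair(pair(a, c), pair(k(0, c), k(0, k(0, c)))), a))  →  pair(c, pair(pair(pair(a, c), pair(c, k(0, k(0, c)))), a))   [R2 at 2.1.2.1]
6. pair(c, pair(pair(pair(a, c), pair(c, k(0, k(0, c)))), a))  →  pair(c, pair(pair(pair(a, c), pair(c, k(0, c))), a))   [R2 at 2.1.2.2]
7. pair(c, pair(pair(pair(a, c), pair(c, k(0, c))), a))  →  pair(c, pair(pair(pair(a, c), pair(c, c)), a))   [R2 at 2.1.2.2]

pair(c, pair(pair(pair(a, c), pair(c, c)), a))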